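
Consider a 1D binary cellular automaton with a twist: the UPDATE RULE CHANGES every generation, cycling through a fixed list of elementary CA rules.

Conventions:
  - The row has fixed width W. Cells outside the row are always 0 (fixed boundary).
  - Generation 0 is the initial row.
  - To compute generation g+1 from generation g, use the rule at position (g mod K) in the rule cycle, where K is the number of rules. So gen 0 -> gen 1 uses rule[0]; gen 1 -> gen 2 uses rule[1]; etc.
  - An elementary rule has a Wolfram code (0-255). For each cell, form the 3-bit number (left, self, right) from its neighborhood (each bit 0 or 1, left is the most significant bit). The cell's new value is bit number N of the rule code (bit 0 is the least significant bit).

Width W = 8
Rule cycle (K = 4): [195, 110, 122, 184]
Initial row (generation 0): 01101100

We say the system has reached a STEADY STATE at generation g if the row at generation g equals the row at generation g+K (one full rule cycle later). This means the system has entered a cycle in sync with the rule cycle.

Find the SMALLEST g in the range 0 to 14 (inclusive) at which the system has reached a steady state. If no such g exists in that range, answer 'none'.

Gen 0: 01101100
Gen 1 (rule 195): 10100101
Gen 2 (rule 110): 11101111
Gen 3 (rule 122): 10111001
Gen 4 (rule 184): 01110100
Gen 5 (rule 195): 10110001
Gen 6 (rule 110): 11110011
Gen 7 (rule 122): 10011111
Gen 8 (rule 184): 01011110
Gen 9 (rule 195): 10001110
Gen 10 (rule 110): 10011010
Gen 11 (rule 122): 01111101
Gen 12 (rule 184): 01111010
Gen 13 (rule 195): 10111000
Gen 14 (rule 110): 11101000
Gen 15 (rule 122): 10110100
Gen 16 (rule 184): 01101010
Gen 17 (rule 195): 10100000
Gen 18 (rule 110): 11100000

Answer: none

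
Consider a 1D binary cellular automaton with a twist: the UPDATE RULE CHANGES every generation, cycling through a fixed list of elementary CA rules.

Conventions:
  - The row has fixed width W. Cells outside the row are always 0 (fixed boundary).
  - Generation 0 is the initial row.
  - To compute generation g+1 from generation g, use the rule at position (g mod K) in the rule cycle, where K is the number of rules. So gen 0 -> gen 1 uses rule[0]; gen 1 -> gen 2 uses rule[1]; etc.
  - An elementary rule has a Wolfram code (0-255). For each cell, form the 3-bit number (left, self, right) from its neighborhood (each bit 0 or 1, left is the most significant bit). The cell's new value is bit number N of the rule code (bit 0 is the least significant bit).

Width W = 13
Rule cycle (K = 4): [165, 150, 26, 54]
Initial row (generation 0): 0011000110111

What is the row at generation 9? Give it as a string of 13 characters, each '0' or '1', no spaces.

Answer: 1000101100101

Derivation:
Gen 0: 0011000110111
Gen 1 (rule 165): 1000010001010
Gen 2 (rule 150): 1100111011011
Gen 3 (rule 26): 1011100010010
Gen 4 (rule 54): 1100010111111
Gen 5 (rule 165): 0001011011110
Gen 6 (rule 150): 0011000001101
Gen 7 (rule 26): 0110100011000
Gen 8 (rule 54): 1001110100100
Gen 9 (rule 165): 1000101100101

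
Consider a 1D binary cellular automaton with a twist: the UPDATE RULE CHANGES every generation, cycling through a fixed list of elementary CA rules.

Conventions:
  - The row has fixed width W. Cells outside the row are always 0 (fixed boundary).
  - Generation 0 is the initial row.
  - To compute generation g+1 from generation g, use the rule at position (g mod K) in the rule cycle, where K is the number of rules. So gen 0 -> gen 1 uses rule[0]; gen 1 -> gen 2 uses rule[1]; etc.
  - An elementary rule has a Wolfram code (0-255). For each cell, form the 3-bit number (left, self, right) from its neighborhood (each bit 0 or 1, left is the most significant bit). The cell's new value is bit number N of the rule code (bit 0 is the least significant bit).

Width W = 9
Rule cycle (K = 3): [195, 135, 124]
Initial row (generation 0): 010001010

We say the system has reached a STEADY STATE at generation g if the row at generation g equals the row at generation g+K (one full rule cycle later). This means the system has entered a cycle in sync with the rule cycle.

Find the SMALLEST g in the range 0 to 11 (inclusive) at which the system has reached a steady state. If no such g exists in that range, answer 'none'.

Gen 0: 010001010
Gen 1 (rule 195): 100110000
Gen 2 (rule 135): 101000111
Gen 3 (rule 124): 111100101
Gen 4 (rule 195): 011101000
Gen 5 (rule 135): 101001011
Gen 6 (rule 124): 111101111
Gen 7 (rule 195): 011100111
Gen 8 (rule 135): 101001010
Gen 9 (rule 124): 111101111
Gen 10 (rule 195): 011100111
Gen 11 (rule 135): 101001010
Gen 12 (rule 124): 111101111
Gen 13 (rule 195): 011100111
Gen 14 (rule 135): 101001010

Answer: 6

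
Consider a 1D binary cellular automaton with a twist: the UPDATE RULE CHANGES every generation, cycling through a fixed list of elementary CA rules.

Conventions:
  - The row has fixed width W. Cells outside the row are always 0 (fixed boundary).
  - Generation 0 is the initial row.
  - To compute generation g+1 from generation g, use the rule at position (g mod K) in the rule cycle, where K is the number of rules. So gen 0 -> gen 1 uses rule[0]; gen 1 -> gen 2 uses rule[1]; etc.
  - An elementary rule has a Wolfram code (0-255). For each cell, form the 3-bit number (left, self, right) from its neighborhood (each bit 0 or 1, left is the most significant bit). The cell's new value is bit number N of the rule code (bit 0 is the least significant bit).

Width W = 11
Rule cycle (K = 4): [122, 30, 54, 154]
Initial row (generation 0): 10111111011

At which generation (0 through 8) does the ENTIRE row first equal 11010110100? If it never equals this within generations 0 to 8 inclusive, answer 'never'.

Answer: never

Derivation:
Gen 0: 10111111011
Gen 1 (rule 122): 01100001111
Gen 2 (rule 30): 11010011000
Gen 3 (rule 54): 00111100100
Gen 4 (rule 154): 01111011010
Gen 5 (rule 122): 11001111101
Gen 6 (rule 30): 10111000001
Gen 7 (rule 54): 11000100011
Gen 8 (rule 154): 10101010110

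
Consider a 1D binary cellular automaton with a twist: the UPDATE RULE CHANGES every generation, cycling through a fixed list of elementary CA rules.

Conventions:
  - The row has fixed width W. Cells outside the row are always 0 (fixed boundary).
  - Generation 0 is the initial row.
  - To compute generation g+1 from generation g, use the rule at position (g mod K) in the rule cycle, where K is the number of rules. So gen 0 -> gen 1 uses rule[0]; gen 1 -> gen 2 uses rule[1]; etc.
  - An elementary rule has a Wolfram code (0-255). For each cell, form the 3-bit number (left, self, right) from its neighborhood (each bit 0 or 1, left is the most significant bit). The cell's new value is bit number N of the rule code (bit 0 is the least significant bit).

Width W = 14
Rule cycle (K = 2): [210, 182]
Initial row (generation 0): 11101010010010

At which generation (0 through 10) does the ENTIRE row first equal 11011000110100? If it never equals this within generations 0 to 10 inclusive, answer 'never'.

Gen 0: 11101010010010
Gen 1 (rule 210): 01100001101101
Gen 2 (rule 182): 10010010010011
Gen 3 (rule 210): 01101101101101
Gen 4 (rule 182): 10010010010011
Gen 5 (rule 210): 01101101101101
Gen 6 (rule 182): 10010010010011
Gen 7 (rule 210): 01101101101101
Gen 8 (rule 182): 10010010010011
Gen 9 (rule 210): 01101101101101
Gen 10 (rule 182): 10010010010011

Answer: never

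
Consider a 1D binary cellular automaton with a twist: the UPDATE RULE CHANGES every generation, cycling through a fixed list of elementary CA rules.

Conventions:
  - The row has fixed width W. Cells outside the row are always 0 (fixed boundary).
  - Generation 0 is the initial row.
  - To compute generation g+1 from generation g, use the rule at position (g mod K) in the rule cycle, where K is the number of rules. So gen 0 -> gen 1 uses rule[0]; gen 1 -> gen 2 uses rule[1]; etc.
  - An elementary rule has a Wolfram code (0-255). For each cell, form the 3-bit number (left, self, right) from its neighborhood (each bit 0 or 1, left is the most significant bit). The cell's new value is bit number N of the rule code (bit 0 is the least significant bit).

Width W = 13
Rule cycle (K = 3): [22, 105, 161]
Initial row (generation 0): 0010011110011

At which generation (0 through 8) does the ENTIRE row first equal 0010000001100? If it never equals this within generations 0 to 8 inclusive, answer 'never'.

Gen 0: 0010011110011
Gen 1 (rule 22): 0111100001100
Gen 2 (rule 105): 0100101101101
Gen 3 (rule 161): 0000010010010
Gen 4 (rule 22): 0000111111111
Gen 5 (rule 105): 1110100000001
Gen 6 (rule 161): 0101001111100
Gen 7 (rule 22): 1101110000010
Gen 8 (rule 105): 1111010111000

Answer: never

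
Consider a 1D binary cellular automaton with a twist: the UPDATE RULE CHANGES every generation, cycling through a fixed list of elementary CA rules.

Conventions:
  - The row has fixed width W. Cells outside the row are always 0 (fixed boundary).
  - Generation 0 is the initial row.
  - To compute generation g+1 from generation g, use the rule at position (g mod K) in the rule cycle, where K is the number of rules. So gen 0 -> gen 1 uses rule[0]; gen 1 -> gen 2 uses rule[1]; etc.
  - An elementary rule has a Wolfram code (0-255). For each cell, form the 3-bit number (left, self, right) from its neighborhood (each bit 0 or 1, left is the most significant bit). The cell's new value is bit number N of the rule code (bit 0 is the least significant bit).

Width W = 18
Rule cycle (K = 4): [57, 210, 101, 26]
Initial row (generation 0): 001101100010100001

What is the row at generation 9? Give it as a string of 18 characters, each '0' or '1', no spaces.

Gen 0: 001101100010100001
Gen 1 (rule 57): 101011011001011100
Gen 2 (rule 210): 000001001110001110
Gen 3 (rule 101): 111101000010100010
Gen 4 (rule 26): 100000100100010101
Gen 5 (rule 57): 011110010011001010
Gen 6 (rule 210): 101111101101110001
Gen 7 (rule 101): 110000110110010101
Gen 8 (rule 26): 101001100101100000
Gen 9 (rule 57): 010101010011011111

Answer: 010101010011011111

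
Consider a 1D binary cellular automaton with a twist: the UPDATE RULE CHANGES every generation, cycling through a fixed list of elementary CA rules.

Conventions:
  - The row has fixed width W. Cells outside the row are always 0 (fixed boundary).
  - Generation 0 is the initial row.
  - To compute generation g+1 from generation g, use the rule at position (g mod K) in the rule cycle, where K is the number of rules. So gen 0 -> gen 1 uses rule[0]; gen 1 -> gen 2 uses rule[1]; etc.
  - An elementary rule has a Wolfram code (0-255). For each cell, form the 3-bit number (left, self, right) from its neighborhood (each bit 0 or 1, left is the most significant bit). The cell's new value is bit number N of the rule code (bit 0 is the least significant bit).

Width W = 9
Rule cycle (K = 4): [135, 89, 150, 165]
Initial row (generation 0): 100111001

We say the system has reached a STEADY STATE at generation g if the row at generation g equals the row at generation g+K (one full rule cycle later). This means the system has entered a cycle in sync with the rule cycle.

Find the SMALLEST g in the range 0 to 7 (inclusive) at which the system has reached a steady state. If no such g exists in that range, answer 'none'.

Gen 0: 100111001
Gen 1 (rule 135): 101010011
Gen 2 (rule 89): 000001011
Gen 3 (rule 150): 000011000
Gen 4 (rule 165): 111000011
Gen 5 (rule 135): 010011100
Gen 6 (rule 89): 001010111
Gen 7 (rule 150): 011010010
Gen 8 (rule 165): 000110010
Gen 9 (rule 135): 111000110
Gen 10 (rule 89): 101110111
Gen 11 (rule 150): 100100010

Answer: none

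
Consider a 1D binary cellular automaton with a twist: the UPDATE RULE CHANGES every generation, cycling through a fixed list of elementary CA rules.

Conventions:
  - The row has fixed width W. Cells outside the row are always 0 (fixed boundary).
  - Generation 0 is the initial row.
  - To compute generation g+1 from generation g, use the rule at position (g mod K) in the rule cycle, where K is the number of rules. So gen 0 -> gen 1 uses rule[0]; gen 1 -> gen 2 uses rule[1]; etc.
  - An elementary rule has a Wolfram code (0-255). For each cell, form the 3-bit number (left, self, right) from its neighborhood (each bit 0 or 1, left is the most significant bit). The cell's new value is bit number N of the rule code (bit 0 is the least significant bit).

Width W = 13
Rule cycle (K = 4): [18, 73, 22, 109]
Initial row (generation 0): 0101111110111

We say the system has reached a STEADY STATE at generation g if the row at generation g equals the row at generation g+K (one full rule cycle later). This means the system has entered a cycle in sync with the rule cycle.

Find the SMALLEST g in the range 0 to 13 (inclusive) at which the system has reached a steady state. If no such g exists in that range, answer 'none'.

Gen 0: 0101111110111
Gen 1 (rule 18): 1000000000000
Gen 2 (rule 73): 0011111111111
Gen 3 (rule 22): 0100000000000
Gen 4 (rule 109): 0101111111111
Gen 5 (rule 18): 1000000000000
Gen 6 (rule 73): 0011111111111
Gen 7 (rule 22): 0100000000000
Gen 8 (rule 109): 0101111111111
Gen 9 (rule 18): 1000000000000
Gen 10 (rule 73): 0011111111111
Gen 11 (rule 22): 0100000000000
Gen 12 (rule 109): 0101111111111
Gen 13 (rule 18): 1000000000000
Gen 14 (rule 73): 0011111111111
Gen 15 (rule 22): 0100000000000
Gen 16 (rule 109): 0101111111111
Gen 17 (rule 18): 1000000000000

Answer: 1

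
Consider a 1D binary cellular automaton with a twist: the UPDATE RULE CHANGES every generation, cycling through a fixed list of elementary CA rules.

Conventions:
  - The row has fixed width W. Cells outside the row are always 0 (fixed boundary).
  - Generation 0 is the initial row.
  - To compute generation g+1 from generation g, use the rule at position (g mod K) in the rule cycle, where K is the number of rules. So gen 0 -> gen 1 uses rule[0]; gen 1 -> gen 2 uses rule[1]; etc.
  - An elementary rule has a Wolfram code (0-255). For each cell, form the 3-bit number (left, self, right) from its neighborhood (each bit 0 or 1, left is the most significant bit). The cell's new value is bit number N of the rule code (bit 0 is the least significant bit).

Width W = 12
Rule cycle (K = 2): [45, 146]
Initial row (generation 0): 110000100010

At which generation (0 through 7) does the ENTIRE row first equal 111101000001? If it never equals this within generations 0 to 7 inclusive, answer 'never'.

Answer: never

Derivation:
Gen 0: 110000100010
Gen 1 (rule 45): 100110101010
Gen 2 (rule 146): 011000000001
Gen 3 (rule 45): 010011111101
Gen 4 (rule 146): 101101111000
Gen 5 (rule 45): 111011000011
Gen 6 (rule 146): 010000100100
Gen 7 (rule 45): 010110100101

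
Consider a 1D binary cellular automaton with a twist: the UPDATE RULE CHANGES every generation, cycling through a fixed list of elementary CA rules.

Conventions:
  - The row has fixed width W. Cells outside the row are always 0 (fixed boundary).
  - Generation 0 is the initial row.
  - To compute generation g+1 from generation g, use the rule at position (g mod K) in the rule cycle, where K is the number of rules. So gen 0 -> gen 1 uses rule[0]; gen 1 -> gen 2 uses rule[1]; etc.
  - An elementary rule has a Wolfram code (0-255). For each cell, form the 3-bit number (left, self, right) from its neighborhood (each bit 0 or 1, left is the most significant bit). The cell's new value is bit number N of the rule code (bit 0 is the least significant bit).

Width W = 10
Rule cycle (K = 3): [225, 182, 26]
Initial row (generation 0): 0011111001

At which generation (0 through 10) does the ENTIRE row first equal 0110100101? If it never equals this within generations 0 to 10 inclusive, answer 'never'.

Answer: never

Derivation:
Gen 0: 0011111001
Gen 1 (rule 225): 1001111000
Gen 2 (rule 182): 1110110100
Gen 3 (rule 26): 1000100010
Gen 4 (rule 225): 0010001000
Gen 5 (rule 182): 0111011100
Gen 6 (rule 26): 1100010010
Gen 7 (rule 225): 0101000000
Gen 8 (rule 182): 1111100000
Gen 9 (rule 26): 1000010000
Gen 10 (rule 225): 0011000111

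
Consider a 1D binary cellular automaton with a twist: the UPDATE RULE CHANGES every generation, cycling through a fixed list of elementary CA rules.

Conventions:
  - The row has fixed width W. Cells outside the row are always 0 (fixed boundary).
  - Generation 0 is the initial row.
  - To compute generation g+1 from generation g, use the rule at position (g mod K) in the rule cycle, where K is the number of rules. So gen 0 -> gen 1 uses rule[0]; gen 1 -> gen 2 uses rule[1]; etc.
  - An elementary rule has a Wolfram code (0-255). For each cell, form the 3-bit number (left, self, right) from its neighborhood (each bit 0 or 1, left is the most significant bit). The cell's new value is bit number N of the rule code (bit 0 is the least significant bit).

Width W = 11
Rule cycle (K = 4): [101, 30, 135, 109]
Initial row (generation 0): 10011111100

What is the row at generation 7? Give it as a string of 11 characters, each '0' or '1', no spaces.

Answer: 00010100111

Derivation:
Gen 0: 10011111100
Gen 1 (rule 101): 10000000101
Gen 2 (rule 30): 11000001101
Gen 3 (rule 135): 00011110001
Gen 4 (rule 109): 11010010101
Gen 5 (rule 101): 01110011111
Gen 6 (rule 30): 11001110000
Gen 7 (rule 135): 00010100111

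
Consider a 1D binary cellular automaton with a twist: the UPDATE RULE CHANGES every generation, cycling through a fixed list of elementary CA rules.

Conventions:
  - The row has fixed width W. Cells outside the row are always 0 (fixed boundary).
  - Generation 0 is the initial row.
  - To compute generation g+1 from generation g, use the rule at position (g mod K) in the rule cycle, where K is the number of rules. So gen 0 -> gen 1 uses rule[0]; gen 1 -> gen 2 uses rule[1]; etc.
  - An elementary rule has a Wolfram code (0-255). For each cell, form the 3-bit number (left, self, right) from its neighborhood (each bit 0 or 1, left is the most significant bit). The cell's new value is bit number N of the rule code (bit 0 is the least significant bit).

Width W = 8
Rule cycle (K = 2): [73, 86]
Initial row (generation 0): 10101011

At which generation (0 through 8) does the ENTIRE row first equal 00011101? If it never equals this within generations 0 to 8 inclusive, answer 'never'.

Gen 0: 10101011
Gen 1 (rule 73): 00000011
Gen 2 (rule 86): 00000101
Gen 3 (rule 73): 11110000
Gen 4 (rule 86): 00011000
Gen 5 (rule 73): 11011011
Gen 6 (rule 86): 01001001
Gen 7 (rule 73): 00000000
Gen 8 (rule 86): 00000000

Answer: never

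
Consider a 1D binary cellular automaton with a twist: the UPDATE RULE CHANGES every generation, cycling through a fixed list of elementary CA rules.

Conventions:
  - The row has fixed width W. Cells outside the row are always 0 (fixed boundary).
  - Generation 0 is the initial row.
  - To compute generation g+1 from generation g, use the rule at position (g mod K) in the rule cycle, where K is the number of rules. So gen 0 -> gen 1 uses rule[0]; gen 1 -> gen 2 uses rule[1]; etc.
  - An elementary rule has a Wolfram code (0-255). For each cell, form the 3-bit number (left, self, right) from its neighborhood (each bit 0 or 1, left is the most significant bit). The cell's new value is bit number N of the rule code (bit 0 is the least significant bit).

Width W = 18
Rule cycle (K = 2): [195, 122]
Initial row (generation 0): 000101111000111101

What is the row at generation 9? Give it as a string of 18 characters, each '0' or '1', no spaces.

Gen 0: 000101111000111101
Gen 1 (rule 195): 111000111011011100
Gen 2 (rule 122): 101101101111110110
Gen 3 (rule 195): 000100100111110010
Gen 4 (rule 122): 001011011100011101
Gen 5 (rule 195): 110001001101101100
Gen 6 (rule 122): 111010111111111110
Gen 7 (rule 195): 011000011111111110
Gen 8 (rule 122): 111100110000000011
Gen 9 (rule 195): 011101010111111101

Answer: 011101010111111101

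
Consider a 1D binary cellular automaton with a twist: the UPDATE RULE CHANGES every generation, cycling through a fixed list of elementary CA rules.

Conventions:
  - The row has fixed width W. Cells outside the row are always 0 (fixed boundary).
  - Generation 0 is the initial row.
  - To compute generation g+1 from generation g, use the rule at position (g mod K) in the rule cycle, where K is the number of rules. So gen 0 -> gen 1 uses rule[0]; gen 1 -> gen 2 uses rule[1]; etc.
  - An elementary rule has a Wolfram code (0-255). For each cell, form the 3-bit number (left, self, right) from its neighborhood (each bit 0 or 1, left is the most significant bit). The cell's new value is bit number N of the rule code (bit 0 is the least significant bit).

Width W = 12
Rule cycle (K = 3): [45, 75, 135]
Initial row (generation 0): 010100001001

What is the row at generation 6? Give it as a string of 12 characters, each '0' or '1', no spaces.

Gen 0: 010100001001
Gen 1 (rule 45): 011101101001
Gen 2 (rule 75): 110101100010
Gen 3 (rule 135): 000100001110
Gen 4 (rule 45): 110101101000
Gen 5 (rule 75): 110001100011
Gen 6 (rule 135): 000110001100

Answer: 000110001100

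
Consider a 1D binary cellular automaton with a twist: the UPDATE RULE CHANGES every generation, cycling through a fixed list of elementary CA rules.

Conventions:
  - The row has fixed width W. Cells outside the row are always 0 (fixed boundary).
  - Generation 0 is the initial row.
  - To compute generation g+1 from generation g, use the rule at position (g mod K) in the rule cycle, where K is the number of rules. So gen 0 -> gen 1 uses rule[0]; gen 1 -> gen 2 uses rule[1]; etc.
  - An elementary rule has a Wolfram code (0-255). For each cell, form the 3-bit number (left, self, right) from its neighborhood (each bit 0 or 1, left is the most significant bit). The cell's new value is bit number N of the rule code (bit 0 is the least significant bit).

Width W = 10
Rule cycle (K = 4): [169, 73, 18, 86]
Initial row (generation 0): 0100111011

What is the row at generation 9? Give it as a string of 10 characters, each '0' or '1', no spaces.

Answer: 1101101100

Derivation:
Gen 0: 0100111011
Gen 1 (rule 169): 0000110110
Gen 2 (rule 73): 1110110110
Gen 3 (rule 18): 0000000001
Gen 4 (rule 86): 0000000011
Gen 5 (rule 169): 1111111010
Gen 6 (rule 73): 1000001000
Gen 7 (rule 18): 0100010100
Gen 8 (rule 86): 1110110110
Gen 9 (rule 169): 1101101100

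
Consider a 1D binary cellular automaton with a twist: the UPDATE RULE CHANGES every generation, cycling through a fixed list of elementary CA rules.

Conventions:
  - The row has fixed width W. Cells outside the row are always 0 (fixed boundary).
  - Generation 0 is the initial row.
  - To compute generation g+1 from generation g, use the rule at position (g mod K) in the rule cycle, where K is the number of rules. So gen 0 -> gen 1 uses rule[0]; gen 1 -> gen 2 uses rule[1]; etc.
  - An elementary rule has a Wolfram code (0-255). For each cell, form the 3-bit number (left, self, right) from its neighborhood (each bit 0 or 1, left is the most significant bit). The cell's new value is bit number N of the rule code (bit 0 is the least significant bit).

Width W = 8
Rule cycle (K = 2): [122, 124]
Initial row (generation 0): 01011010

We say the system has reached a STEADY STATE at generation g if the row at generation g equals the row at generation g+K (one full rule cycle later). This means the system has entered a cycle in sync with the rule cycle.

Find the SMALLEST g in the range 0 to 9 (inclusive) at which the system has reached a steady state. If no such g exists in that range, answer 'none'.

Gen 0: 01011010
Gen 1 (rule 122): 10111101
Gen 2 (rule 124): 11100111
Gen 3 (rule 122): 10111101
Gen 4 (rule 124): 11100111
Gen 5 (rule 122): 10111101
Gen 6 (rule 124): 11100111
Gen 7 (rule 122): 10111101
Gen 8 (rule 124): 11100111
Gen 9 (rule 122): 10111101
Gen 10 (rule 124): 11100111
Gen 11 (rule 122): 10111101

Answer: 1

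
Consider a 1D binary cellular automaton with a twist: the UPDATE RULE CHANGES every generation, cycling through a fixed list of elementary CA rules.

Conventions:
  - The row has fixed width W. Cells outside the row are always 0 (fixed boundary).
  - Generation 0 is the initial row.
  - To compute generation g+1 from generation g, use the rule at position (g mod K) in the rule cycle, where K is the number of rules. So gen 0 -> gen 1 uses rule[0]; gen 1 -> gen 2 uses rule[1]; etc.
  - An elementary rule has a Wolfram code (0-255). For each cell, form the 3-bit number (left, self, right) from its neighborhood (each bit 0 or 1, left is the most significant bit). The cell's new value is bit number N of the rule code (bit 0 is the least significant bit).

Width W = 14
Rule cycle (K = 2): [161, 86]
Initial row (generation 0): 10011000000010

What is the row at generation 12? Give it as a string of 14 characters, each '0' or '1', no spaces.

Answer: 11111111000110

Derivation:
Gen 0: 10011000000010
Gen 1 (rule 161): 00000011111000
Gen 2 (rule 86): 00000100001100
Gen 3 (rule 161): 11110001100001
Gen 4 (rule 86): 00011010110011
Gen 5 (rule 161): 11000101000000
Gen 6 (rule 86): 01101101100000
Gen 7 (rule 161): 00010010001111
Gen 8 (rule 86): 00111111010001
Gen 9 (rule 161): 10011110100100
Gen 10 (rule 86): 11100010111110
Gen 11 (rule 161): 01001001011100
Gen 12 (rule 86): 11111111000110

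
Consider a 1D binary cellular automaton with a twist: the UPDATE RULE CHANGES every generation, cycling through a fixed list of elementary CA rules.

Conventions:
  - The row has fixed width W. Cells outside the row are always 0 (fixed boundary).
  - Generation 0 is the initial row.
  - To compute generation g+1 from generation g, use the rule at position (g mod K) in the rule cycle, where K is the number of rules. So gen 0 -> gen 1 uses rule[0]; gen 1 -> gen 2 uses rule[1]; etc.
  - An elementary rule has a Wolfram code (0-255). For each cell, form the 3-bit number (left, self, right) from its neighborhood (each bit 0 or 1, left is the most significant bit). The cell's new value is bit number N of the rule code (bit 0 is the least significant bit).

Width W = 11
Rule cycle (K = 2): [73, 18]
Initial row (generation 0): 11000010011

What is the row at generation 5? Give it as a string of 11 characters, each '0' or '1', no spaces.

Gen 0: 11000010011
Gen 1 (rule 73): 11011000011
Gen 2 (rule 18): 00000100100
Gen 3 (rule 73): 11110000001
Gen 4 (rule 18): 00001000010
Gen 5 (rule 73): 11100011000

Answer: 11100011000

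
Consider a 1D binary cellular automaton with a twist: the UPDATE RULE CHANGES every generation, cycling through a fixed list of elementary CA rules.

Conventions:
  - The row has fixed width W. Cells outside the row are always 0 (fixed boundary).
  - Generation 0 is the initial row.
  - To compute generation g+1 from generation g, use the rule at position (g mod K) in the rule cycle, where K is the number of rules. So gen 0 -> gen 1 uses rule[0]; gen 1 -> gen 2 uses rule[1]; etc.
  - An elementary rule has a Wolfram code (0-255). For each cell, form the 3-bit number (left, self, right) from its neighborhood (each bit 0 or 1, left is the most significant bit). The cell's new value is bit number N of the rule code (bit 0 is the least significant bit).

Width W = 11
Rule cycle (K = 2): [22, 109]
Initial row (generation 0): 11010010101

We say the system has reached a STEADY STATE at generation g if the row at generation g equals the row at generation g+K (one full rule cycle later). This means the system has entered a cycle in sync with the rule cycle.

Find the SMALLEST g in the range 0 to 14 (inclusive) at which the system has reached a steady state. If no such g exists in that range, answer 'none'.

Answer: 7

Derivation:
Gen 0: 11010010101
Gen 1 (rule 22): 00011110101
Gen 2 (rule 109): 11010011111
Gen 3 (rule 22): 00011100000
Gen 4 (rule 109): 11010101111
Gen 5 (rule 22): 00010100000
Gen 6 (rule 109): 11011101111
Gen 7 (rule 22): 00000000000
Gen 8 (rule 109): 11111111111
Gen 9 (rule 22): 00000000000
Gen 10 (rule 109): 11111111111
Gen 11 (rule 22): 00000000000
Gen 12 (rule 109): 11111111111
Gen 13 (rule 22): 00000000000
Gen 14 (rule 109): 11111111111
Gen 15 (rule 22): 00000000000
Gen 16 (rule 109): 11111111111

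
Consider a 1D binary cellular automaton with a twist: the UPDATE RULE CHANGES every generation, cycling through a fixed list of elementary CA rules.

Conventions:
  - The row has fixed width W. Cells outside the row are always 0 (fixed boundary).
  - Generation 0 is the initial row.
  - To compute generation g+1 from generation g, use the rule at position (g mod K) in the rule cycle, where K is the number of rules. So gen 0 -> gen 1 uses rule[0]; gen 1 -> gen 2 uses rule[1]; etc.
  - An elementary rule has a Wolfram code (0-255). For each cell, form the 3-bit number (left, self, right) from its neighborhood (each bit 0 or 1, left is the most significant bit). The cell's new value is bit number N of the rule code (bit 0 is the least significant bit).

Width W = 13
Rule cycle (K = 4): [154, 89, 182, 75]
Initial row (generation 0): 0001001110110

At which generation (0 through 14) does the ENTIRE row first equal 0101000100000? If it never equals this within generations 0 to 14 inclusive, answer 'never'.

Gen 0: 0001001110110
Gen 1 (rule 154): 0010111100101
Gen 2 (rule 89): 1000100110000
Gen 3 (rule 182): 1101111001000
Gen 4 (rule 75): 1101001010011
Gen 5 (rule 154): 1000110001110
Gen 6 (rule 89): 0110111101011
Gen 7 (rule 182): 1001011011100
Gen 8 (rule 75): 0010011010101
Gen 9 (rule 154): 0101110000000
Gen 10 (rule 89): 0001011111111
Gen 11 (rule 182): 0011101111110
Gen 12 (rule 75): 1110101000010
Gen 13 (rule 154): 1100000100101
Gen 14 (rule 89): 1111110010000

Answer: never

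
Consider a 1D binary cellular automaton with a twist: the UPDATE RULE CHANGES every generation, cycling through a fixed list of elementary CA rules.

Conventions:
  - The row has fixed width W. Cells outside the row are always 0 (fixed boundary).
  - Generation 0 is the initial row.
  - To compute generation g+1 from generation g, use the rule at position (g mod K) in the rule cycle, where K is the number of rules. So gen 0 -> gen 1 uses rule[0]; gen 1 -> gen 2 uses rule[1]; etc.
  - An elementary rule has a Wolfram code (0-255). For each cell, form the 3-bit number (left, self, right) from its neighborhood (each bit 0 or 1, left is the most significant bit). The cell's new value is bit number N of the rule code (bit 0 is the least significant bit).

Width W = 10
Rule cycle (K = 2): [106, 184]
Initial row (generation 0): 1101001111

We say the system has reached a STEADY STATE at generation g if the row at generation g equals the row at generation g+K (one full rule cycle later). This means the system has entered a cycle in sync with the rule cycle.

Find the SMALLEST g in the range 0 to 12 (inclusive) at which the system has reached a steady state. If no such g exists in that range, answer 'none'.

Answer: 2

Derivation:
Gen 0: 1101001111
Gen 1 (rule 106): 1110011001
Gen 2 (rule 184): 1101010100
Gen 3 (rule 106): 1110101000
Gen 4 (rule 184): 1101010100
Gen 5 (rule 106): 1110101000
Gen 6 (rule 184): 1101010100
Gen 7 (rule 106): 1110101000
Gen 8 (rule 184): 1101010100
Gen 9 (rule 106): 1110101000
Gen 10 (rule 184): 1101010100
Gen 11 (rule 106): 1110101000
Gen 12 (rule 184): 1101010100
Gen 13 (rule 106): 1110101000
Gen 14 (rule 184): 1101010100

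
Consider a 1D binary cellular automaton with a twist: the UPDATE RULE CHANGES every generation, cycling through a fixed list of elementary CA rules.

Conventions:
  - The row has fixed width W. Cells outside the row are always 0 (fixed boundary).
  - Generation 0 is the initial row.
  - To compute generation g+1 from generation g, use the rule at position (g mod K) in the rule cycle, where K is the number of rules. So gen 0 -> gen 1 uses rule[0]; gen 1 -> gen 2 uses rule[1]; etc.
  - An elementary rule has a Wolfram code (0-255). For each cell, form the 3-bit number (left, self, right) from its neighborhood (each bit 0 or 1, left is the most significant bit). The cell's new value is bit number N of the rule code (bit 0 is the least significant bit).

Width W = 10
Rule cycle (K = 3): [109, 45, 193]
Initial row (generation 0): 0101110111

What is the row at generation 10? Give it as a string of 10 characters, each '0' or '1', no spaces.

Gen 0: 0101110111
Gen 1 (rule 109): 0111011101
Gen 2 (rule 45): 0100110011
Gen 3 (rule 193): 0000010001
Gen 4 (rule 109): 1111010101
Gen 5 (rule 45): 1000111111
Gen 6 (rule 193): 0010011111
Gen 7 (rule 109): 1010010001
Gen 8 (rule 45): 1110010101
Gen 9 (rule 193): 0110000000
Gen 10 (rule 109): 0110111111

Answer: 0110111111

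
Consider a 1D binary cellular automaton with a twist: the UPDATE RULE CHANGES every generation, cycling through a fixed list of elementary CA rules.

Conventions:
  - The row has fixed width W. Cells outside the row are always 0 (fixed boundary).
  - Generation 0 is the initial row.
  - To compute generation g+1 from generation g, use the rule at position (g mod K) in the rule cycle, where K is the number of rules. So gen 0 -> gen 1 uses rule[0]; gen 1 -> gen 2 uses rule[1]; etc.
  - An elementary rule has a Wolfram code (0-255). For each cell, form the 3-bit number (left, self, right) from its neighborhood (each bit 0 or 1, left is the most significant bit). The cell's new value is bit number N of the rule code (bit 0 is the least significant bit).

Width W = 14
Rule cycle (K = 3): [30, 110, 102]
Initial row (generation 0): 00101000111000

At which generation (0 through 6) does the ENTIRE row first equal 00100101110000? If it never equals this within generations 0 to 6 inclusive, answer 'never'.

Gen 0: 00101000111000
Gen 1 (rule 30): 01101101100100
Gen 2 (rule 110): 11111111101100
Gen 3 (rule 102): 00000000110100
Gen 4 (rule 30): 00000001100110
Gen 5 (rule 110): 00000011101110
Gen 6 (rule 102): 00000100110010

Answer: never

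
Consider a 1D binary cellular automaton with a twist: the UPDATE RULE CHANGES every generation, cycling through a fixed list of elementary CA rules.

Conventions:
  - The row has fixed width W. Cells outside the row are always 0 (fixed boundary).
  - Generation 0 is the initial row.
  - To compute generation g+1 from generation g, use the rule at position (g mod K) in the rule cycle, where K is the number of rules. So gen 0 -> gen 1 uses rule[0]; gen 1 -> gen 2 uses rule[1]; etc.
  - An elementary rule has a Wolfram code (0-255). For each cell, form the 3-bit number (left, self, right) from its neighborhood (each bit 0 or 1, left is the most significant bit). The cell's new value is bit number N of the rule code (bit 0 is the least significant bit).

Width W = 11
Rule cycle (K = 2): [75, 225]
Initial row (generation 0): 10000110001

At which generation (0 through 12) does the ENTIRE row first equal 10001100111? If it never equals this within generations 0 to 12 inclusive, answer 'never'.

Answer: 6

Derivation:
Gen 0: 10000110001
Gen 1 (rule 75): 00111110110
Gen 2 (rule 225): 10011111010
Gen 3 (rule 75): 00110001000
Gen 4 (rule 225): 10010100011
Gen 5 (rule 75): 00100001111
Gen 6 (rule 225): 10001100111
Gen 7 (rule 75): 00111101101
Gen 8 (rule 225): 10011110110
Gen 9 (rule 75): 00110010110
Gen 10 (rule 225): 10010001010
Gen 11 (rule 75): 00100110000
Gen 12 (rule 225): 10000010111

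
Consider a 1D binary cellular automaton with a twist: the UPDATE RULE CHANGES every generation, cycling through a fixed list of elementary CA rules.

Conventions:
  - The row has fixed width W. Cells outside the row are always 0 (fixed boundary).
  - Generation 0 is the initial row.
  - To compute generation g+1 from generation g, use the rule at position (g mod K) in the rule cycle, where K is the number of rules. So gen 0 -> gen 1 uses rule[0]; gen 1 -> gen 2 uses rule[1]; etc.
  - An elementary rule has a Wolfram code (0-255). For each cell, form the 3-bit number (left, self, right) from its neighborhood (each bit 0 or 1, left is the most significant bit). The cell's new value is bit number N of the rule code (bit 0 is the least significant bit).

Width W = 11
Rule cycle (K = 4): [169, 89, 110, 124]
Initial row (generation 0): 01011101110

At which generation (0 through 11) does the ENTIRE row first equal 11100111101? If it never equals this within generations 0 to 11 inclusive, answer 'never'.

Answer: 7

Derivation:
Gen 0: 01011101110
Gen 1 (rule 169): 00111011100
Gen 2 (rule 89): 10101010111
Gen 3 (rule 110): 11111111101
Gen 4 (rule 124): 10000000111
Gen 5 (rule 169): 00111110110
Gen 6 (rule 89): 10100010111
Gen 7 (rule 110): 11100111101
Gen 8 (rule 124): 10110100111
Gen 9 (rule 169): 01101000110
Gen 10 (rule 89): 01100110111
Gen 11 (rule 110): 11101111101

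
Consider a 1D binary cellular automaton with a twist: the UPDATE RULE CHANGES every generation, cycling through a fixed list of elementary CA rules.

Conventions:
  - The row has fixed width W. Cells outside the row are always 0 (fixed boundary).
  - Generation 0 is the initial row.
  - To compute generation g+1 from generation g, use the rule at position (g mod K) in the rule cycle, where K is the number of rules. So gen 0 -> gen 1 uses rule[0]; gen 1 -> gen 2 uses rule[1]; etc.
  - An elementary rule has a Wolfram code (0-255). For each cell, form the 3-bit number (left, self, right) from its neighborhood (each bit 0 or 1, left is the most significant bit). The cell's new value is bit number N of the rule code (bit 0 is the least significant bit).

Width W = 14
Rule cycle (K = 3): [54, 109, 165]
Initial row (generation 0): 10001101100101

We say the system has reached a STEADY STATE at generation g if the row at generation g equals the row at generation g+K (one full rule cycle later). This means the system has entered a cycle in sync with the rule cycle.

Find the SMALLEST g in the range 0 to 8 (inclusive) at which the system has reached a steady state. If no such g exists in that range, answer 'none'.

Gen 0: 10001101100101
Gen 1 (rule 54): 11010010011111
Gen 2 (rule 109): 11110010010001
Gen 3 (rule 165): 01100010010101
Gen 4 (rule 54): 10010111111111
Gen 5 (rule 109): 10011100000001
Gen 6 (rule 165): 10001001111101
Gen 7 (rule 54): 11011110000011
Gen 8 (rule 109): 11110010111011
Gen 9 (rule 165): 01100011010100
Gen 10 (rule 54): 10010100111110
Gen 11 (rule 109): 10011100100010

Answer: none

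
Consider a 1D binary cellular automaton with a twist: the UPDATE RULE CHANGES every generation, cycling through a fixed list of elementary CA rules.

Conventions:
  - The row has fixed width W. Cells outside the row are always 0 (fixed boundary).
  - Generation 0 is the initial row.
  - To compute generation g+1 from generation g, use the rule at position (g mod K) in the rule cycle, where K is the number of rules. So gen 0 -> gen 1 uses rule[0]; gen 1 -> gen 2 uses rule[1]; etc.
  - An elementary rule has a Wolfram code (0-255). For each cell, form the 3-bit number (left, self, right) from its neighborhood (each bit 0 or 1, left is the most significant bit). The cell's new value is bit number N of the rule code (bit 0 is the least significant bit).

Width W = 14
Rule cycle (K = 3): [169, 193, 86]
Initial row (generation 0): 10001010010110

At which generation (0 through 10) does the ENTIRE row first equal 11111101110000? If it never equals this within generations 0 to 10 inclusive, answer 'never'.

Gen 0: 10001010010110
Gen 1 (rule 169): 00100100001100
Gen 2 (rule 193): 10000001100101
Gen 3 (rule 86): 11000010111101
Gen 4 (rule 169): 10011001111010
Gen 5 (rule 193): 00001000111000
Gen 6 (rule 86): 00011101001100
Gen 7 (rule 169): 11011010001001
Gen 8 (rule 193): 01001000100000
Gen 9 (rule 86): 11111101110000
Gen 10 (rule 169): 11111011100111

Answer: 9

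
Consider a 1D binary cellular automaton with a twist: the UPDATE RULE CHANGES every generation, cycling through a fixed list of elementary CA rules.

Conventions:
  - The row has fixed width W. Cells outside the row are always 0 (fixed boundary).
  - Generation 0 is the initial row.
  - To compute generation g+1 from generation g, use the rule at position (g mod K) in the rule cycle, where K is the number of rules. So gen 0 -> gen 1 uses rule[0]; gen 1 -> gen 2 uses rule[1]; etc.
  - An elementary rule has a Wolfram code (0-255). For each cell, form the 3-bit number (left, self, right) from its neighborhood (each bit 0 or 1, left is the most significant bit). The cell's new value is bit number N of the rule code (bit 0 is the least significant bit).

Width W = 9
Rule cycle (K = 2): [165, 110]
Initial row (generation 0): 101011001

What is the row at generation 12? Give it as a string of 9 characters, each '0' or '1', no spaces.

Gen 0: 101011001
Gen 1 (rule 165): 111100001
Gen 2 (rule 110): 100100011
Gen 3 (rule 165): 100101000
Gen 4 (rule 110): 101111000
Gen 5 (rule 165): 110110011
Gen 6 (rule 110): 111110111
Gen 7 (rule 165): 011101010
Gen 8 (rule 110): 110111110
Gen 9 (rule 165): 001011100
Gen 10 (rule 110): 011110100
Gen 11 (rule 165): 001101101
Gen 12 (rule 110): 011111111

Answer: 011111111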